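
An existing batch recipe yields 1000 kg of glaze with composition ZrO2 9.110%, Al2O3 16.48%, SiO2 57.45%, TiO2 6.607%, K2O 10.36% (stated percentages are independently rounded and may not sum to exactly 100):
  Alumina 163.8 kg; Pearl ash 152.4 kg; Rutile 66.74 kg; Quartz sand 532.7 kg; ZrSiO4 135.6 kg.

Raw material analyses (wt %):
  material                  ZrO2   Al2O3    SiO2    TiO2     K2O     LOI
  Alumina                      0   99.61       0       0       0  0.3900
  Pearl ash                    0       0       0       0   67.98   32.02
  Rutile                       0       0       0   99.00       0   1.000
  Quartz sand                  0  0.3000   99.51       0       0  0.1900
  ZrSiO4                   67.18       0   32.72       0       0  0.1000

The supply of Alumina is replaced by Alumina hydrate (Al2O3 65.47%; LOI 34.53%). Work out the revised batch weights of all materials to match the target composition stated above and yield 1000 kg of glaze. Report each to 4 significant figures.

Mid-chain values are printed rounded off to 4 significant figures across the worked steps. The working math runs at full float precision from first step to last; each reported result takes a single rounding — the derived quantities, including net glass mass, LOI, the totals, yield, the five compositions, are re-derived from the batch weights at 1000 kg of glass at full precision, as quoted within the problem or answer text.
Oxide mass targets, per 1000 kg glaze:
  ZrO2: 9.110% × 1000 = 91.10 kg
  Al2O3: 16.48% × 1000 = 164.8 kg
  SiO2: 57.45% × 1000 = 574.5 kg
  TiO2: 6.607% × 1000 = 66.07 kg
  K2O: 10.36% × 1000 = 103.6 kg
Balance tally, oxide-wise, working from each reported weight, under the basis named above (sum by sum, the targets are met up to rounding of the answer):
  ZrO2: 135.6·0.6718 = 91.10 kg (target 91.10 kg)
  Al2O3: 249.3·0.6547 + 532.7·0.003000 = 164.8 kg (target 164.8 kg)
  SiO2: 532.7·0.9951 + 135.6·0.3272 = 574.5 kg (target 574.5 kg)
  TiO2: 66.74·0.9900 = 66.07 kg (target 66.07 kg)
  K2O: 152.4·0.6798 = 103.6 kg (target 103.6 kg)
Consistency of the glass mass: batch Σ − ignition loss = 1000 kg (per-oxide target masses sum to 1000 kg; stated basis 1000 kg — rounding explains the deltas).
Summing the batch: Σ batch = 1137 kg; LOI loss = Σ batch·LOI = 136.7 kg; the yield ratio, glass ÷ batch: 87.97%.

Revised batch per 1000 kg glaze:
  Alumina hydrate: 249.3 kg
  Pearl ash: 152.4 kg
  Rutile: 66.74 kg
  Quartz sand: 532.7 kg
  ZrSiO4: 135.6 kg
Total batch = 1137 kg; LOI loss = 136.7 kg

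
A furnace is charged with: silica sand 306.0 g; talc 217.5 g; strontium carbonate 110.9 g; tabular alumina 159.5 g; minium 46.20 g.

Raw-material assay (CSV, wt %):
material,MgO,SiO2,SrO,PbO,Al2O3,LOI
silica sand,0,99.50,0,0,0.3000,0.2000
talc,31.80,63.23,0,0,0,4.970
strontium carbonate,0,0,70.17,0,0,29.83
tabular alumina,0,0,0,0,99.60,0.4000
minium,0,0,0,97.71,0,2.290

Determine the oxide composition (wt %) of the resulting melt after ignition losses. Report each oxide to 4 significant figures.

Glass mass = 793.9 g (batch 840.1 − LOI 46.20).
Composition: MgO 8.712%, SiO2 55.67%, SrO 9.802%, PbO 5.686%, Al2O3 20.13%

The intermediate values are printed, rounded to four significant digits, on the page; the working math maintains exact precision at all times; each reported figure carries a single rounding. The derived quantities (LOI, yield, glass mass, the five compositions, the totals) are rebuilt at full precision using the weight values at 793.9 g of glass, exactly as printed in the question or the answer.
What the batch supplies per oxide:
  MgO: 217.5·0.3180 = 69.17 g
  SiO2: 306.0·0.9950 + 217.5·0.6323 = 442.0 g
  SrO: 110.9·0.7017 = 77.82 g
  PbO: 46.20·0.9771 = 45.14 g
  Al2O3: 306.0·0.003000 + 159.5·0.9960 = 159.8 g
LOI: 306.0·0.002000 + 217.5·0.04970 + 110.9·0.2983 + 159.5·0.004000 + 46.20·0.02290 = 46.20 g
Net of LOI, the glass mass = 840.1 − 46.20 = 793.9 g (= Σ oxide masses)
wt % = 100 × oxide mass / glass mass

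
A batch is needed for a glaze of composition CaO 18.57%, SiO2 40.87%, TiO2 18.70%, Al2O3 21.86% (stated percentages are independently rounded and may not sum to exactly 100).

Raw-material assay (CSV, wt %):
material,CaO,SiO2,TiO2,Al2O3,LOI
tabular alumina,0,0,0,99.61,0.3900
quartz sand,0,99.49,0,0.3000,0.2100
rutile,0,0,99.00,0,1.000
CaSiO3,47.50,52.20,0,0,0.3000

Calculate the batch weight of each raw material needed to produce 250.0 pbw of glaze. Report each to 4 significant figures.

Working values are shown rounded to 4 significant digits within the worked lines. The working math keeps full precision in every operation; exactly one rounding goes into every reported number; derived quantities (LOI, four oxide percentages, totals, the yield, glass mass) are re-derived in full precision from the batch weights per 250.0 pbw of glass, as written in the problem or answer text.
The oxide mass targets at 250.0 pbw glaze:
  CaO: 18.57% × 250.0 = 46.42 pbw
  SiO2: 40.87% × 250.0 = 102.2 pbw
  TiO2: 18.70% × 250.0 = 46.75 pbw
  Al2O3: 21.86% × 250.0 = 54.65 pbw
Per-oxide balance check working from each reported weight, relative to the basis at hand (sum by sum, the targets are met within answer rounding):
  CaO: 97.74·0.4750 = 46.43 pbw (target 46.42 pbw)
  SiO2: 51.42·0.9949 + 97.74·0.5220 = 102.2 pbw (target 102.2 pbw)
  TiO2: 47.22·0.9900 = 46.75 pbw (target 46.75 pbw)
  Al2O3: 54.71·0.9961 + 51.42·0.003000 = 54.65 pbw (target 54.65 pbw)
Glass mass check: net batch after ignition = 250.0 pbw (targets for the oxides total 250.0 pbw; with the basis standing at 250.0 pbw — gaps are rounding artifacts).
Whole-batch sum: Σ batch = 251.1 pbw; LOI removed, Σ of batch·LOI: 1.087 pbw; yield, glass over the total, = 99.57%.

Batch per 250.0 pbw glaze:
  tabular alumina: 54.71 pbw
  quartz sand: 51.42 pbw
  rutile: 47.22 pbw
  CaSiO3: 97.74 pbw
Total batch = 251.1 pbw; LOI loss = 1.087 pbw; yield = 99.57%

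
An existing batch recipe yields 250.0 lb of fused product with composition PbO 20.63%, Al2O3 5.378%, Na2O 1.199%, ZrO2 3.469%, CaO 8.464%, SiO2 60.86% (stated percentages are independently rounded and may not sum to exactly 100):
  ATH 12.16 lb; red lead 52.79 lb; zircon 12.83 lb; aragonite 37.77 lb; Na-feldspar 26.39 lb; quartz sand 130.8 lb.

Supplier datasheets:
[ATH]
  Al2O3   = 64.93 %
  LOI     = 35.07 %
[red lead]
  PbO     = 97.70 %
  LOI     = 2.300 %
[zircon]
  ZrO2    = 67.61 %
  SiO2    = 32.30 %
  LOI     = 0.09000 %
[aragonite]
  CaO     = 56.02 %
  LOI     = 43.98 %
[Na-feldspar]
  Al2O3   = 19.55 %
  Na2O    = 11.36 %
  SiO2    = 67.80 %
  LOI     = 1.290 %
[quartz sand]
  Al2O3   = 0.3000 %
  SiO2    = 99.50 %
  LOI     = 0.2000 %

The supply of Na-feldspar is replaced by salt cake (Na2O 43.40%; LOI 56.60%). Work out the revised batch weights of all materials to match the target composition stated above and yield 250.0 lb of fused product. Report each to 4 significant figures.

Revised batch per 250.0 lb fused product:
  ATH: 20.02 lb
  red lead: 52.79 lb
  zircon: 12.83 lb
  aragonite: 37.77 lb
  salt cake: 6.907 lb
  quartz sand: 148.8 lb
Total batch = 279.1 lb; LOI loss = 29.06 lb

Mid-chain values appear rounded to 4 significant figures within the worked lines. All internal work maintains full precision in every operation; a single rounding yields every reported value. The derived quantities (totals, net glass mass, six oxide percentages, LOI, yield) are computed from the batch weights per 250.0 lb of glass at exact precision, as written in either problem or answer.
Oxide-by-oxide targets in 250.0 lb fused product:
  PbO: 20.63% × 250.0 = 51.58 lb
  Al2O3: 5.378% × 250.0 = 13.44 lb
  Na2O: 1.199% × 250.0 = 2.998 lb
  ZrO2: 3.469% × 250.0 = 8.672 lb
  CaO: 8.464% × 250.0 = 21.16 lb
  SiO2: 60.86% × 250.0 = 152.2 lb
Sums-versus-targets review from the weights as reported, per the basis as stated (oxide sums agree with the targets modulo rounding of the values):
  PbO: 52.79·0.9770 = 51.58 lb (target 51.58 lb)
  Al2O3: 20.02·0.6493 + 148.8·0.003000 = 13.45 lb (target 13.44 lb)
  Na2O: 6.907·0.4340 = 2.998 lb (target 2.998 lb)
  ZrO2: 12.83·0.6761 = 8.674 lb (target 8.672 lb)
  CaO: 37.77·0.5602 = 21.16 lb (target 21.16 lb)
  SiO2: 12.83·0.3230 + 148.8·0.9950 = 152.2 lb (target 152.2 lb)
Glass-mass bookkeeping: whole batch net of LOI = 250.1 lb (oxide target masses add up to 250.0 lb; the stated basis being 250.0 lb — gaps are rounding artifacts).
Batch grand total — Σ batch = 279.1 lb; the LOI term Σ batch·LOI equals 29.06 lb; yield, glass over the total, = 89.59%.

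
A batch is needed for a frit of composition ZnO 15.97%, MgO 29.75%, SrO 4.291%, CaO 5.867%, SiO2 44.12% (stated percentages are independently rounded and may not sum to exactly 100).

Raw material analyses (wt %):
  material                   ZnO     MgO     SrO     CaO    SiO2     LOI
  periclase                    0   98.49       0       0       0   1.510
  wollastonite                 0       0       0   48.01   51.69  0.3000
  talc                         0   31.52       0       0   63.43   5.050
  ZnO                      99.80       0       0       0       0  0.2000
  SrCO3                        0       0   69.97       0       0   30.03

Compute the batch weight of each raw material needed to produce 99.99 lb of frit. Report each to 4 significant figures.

Mid-chain values are shown rounded to 4 significant figures alongside each step; full precision is held from first step to last. Every reported number is rounded a single time; all derived quantities, which include the five compositions, the yield, LOI, totals, glass mass, are rebuilt in exact precision, as written in the problem or answer text, using the weight values for 99.99 lb of glass.
The oxide mass targets at 99.99 lb frit:
  ZnO: 15.97% × 99.99 = 15.97 lb
  MgO: 29.75% × 99.99 = 29.75 lb
  SrO: 4.291% × 99.99 = 4.291 lb
  CaO: 5.867% × 99.99 = 5.866 lb
  SiO2: 44.12% × 99.99 = 44.12 lb
Balance tally, oxide-wise, per the reported batch figures, against the basis in use (target by target, the sums agree exact up to rounding of places):
  ZnO: 16.00·0.9980 = 15.97 lb (target 15.97 lb)
  MgO: 11.13·0.9849 + 59.59·0.3152 = 29.74 lb (target 29.75 lb)
  SrO: 6.132·0.6997 = 4.291 lb (target 4.291 lb)
  CaO: 12.22·0.4801 = 5.867 lb (target 5.866 lb)
  SiO2: 12.22·0.5169 + 59.59·0.6343 = 44.11 lb (target 44.12 lb)
Consistency of the glass mass: batch Σ − ignition loss = 99.98 lb (targets for the oxides total 99.99 lb; against the stated basis, 99.99 lb — any gap is answer rounding).
Adding the batch up: Σ batch = 105.1 lb; LOI removed, Σ of batch·LOI: 5.087 lb; yield = glass ÷ total batch = 95.16%.

Batch per 99.99 lb frit:
  periclase: 11.13 lb
  wollastonite: 12.22 lb
  talc: 59.59 lb
  ZnO: 16.00 lb
  SrCO3: 6.132 lb
Total batch = 105.1 lb; LOI loss = 5.087 lb; yield = 95.16%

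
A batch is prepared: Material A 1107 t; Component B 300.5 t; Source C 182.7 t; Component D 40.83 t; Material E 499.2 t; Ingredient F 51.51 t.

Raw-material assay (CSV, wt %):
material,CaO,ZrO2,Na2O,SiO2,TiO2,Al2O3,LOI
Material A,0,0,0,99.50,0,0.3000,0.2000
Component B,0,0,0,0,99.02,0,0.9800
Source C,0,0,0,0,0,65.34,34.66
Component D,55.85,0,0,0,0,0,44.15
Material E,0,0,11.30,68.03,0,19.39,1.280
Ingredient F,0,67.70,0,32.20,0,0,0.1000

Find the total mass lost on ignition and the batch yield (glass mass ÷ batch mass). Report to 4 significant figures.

LOI loss = 92.95 t; glass = 2089 t; yield = 95.74%

In-progress results appear (rounded to four significant figures) between the steps. Each numeric step carries exact precision at all times. Each reported number takes a single rounding; the derived quantities are recomputed starting from the weights for 2089 t of glass at full float precision (yield, glass mass, ignition loss, totals, the six compositions), exactly as printed in the problem or the answer.
Material-by-material LOI:
  Material A: 1107 × 0.002000 = 2.214 t
  Component B: 300.5 × 0.009800 = 2.945 t
  Source C: 182.7 × 0.3466 = 63.32 t
  Component D: 40.83 × 0.4415 = 18.03 t
  Material E: 499.2 × 0.01280 = 6.390 t
  Ingredient F: 51.51 × 0.001000 = 0.05151 t
Total LOI = 92.95 t
Glass = batch − LOI = 2182 − 92.95 = 2089 t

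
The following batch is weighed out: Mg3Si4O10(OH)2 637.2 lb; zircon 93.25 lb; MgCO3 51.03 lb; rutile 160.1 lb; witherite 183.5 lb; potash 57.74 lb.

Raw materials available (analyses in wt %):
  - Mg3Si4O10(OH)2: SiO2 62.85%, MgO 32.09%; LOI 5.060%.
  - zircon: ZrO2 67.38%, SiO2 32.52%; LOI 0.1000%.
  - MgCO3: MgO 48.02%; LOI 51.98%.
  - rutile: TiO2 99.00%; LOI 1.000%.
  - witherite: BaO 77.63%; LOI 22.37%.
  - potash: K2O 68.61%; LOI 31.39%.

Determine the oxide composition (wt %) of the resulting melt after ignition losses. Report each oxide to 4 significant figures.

Rounding to 4 significant digits governs each working value as shown; every computation carries full precision end to end. Every reported figure is rounded a single time — all derived quantities (totals, glass mass, LOI, six oxide percentages, the yield) are re-derived in exact precision using the weight values at 1063 lb of glass as quoted within either problem or answer.
Per-oxide mass from batch:
  TiO2: 160.1·0.9900 = 158.5 lb
  ZrO2: 93.25·0.6738 = 62.83 lb
  BaO: 183.5·0.7763 = 142.5 lb
  SiO2: 637.2·0.6285 + 93.25·0.3252 = 430.8 lb
  MgO: 637.2·0.3209 + 51.03·0.4802 = 229.0 lb
  K2O: 57.74·0.6861 = 39.62 lb
LOI: 637.2·0.05060 + 93.25·0.001000 + 51.03·0.5198 + 160.1·0.01000 + 183.5·0.2237 + 57.74·0.3139 = 119.6 lb
Glass mass = batch − LOI = 1183 − 119.6 = 1063 lb (= Σ oxide masses)
wt %: oxide over glass, times 100

Glass mass = 1063 lb (batch 1183 − LOI 119.6).
Composition: TiO2 14.91%, ZrO2 5.910%, BaO 13.40%, SiO2 40.52%, MgO 21.54%, K2O 3.726%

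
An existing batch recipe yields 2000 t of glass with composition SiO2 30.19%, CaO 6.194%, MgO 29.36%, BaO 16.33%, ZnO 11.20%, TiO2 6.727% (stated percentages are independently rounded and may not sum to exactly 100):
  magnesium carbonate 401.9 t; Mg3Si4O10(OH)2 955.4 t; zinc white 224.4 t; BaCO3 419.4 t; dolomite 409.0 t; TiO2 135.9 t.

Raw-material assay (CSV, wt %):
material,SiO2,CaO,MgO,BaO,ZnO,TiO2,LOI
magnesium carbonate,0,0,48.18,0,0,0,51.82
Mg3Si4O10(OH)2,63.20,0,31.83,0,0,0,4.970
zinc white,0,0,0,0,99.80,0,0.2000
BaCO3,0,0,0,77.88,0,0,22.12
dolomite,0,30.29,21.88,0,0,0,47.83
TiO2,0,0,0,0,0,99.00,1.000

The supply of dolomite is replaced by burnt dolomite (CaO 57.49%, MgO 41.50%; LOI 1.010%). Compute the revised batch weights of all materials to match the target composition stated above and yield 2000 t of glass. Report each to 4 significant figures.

Revised batch per 2000 t glass:
  magnesium carbonate: 402.0 t
  Mg3Si4O10(OH)2: 955.4 t
  zinc white: 224.4 t
  BaCO3: 419.4 t
  burnt dolomite: 215.5 t
  TiO2: 135.9 t
Total batch = 2353 t; LOI loss = 352.6 t

The whole derivation holds exact precision all the way through; working values are printed (rounded to 4 significant digits) when written out; a single rounding yields every reported value — the derived quantities are rebuilt at full float precision (the yield, LOI, net glass mass, totals, six oxide percentages) starting from the weights on 2000 t of glass as quoted within either problem or answer.
Oxide-by-oxide targets in 2000 t glass:
  SiO2: 30.19% × 2000 = 603.8 t
  CaO: 6.194% × 2000 = 123.9 t
  MgO: 29.36% × 2000 = 587.2 t
  BaO: 16.33% × 2000 = 326.6 t
  ZnO: 11.20% × 2000 = 224.0 t
  TiO2: 6.727% × 2000 = 134.5 t
Mass-balance tally per oxide on the weights just shown, at the basis given (each sum matches its target mass exact up to rounding of places):
  SiO2: 955.4·0.6320 = 603.8 t (target 603.8 t)
  CaO: 215.5·0.5749 = 123.9 t (target 123.9 t)
  MgO: 402.0·0.4818 + 955.4·0.3183 + 215.5·0.4150 = 587.2 t (target 587.2 t)
  BaO: 419.4·0.7788 = 326.6 t (target 326.6 t)
  ZnO: 224.4·0.9980 = 224.0 t (target 224.0 t)
  TiO2: 135.9·0.9900 = 134.5 t (target 134.5 t)
Mass balance on the glass: Σ batch − LOI loss = 2000 t (per-oxide target masses sum to 2000 t; against the stated basis, 2000 t — deltas are rounding alone).
Adding the batch up: Σ batch = 2353 t; ignition loss, Σ(batch × LOI) = 352.6 t; yield = glass ÷ total batch = 85.01%.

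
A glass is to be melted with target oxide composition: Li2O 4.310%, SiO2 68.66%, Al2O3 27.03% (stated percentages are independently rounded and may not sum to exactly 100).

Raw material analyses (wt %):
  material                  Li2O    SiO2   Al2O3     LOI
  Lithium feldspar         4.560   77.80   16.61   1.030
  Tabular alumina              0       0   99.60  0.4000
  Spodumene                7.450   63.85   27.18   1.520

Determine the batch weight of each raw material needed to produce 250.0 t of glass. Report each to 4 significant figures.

Working values appear rounded to four significant digits when written out. The whole derivation maintains full precision in every operation; every reported result carries a single rounding; all derived quantities are re-derived in full precision (yield, totals, LOI, the three compositions, net glass mass) using the weight values per 250.0 t of glass as they appear in question or answer.
Oxide-by-oxide targets in 250.0 t glass:
  Li2O: 4.310% × 250.0 = 10.78 t
  SiO2: 68.66% × 250.0 = 171.6 t
  Al2O3: 27.03% × 250.0 = 67.58 t
Oxide-by-oxide audit given the weights on record, against the basis in use (delivered sums recover each target net of answer rounding effects):
  Li2O: 204.8·0.04560 + 19.27·0.07450 = 10.77 t (target 10.78 t)
  SiO2: 204.8·0.7780 + 19.27·0.6385 = 171.6 t (target 171.6 t)
  Al2O3: 204.8·0.1661 + 28.43·0.9960 + 19.27·0.2718 = 67.57 t (target 67.58 t)
Consistency of the glass mass: whole batch net of LOI = 250.0 t (per-oxide target masses sum to 250.0 t; with the basis standing at 250.0 t — rounding explains the deltas).
Summing the batch: Σ batch = 252.5 t; Σ batch·LOI gives LOI loss = 2.516 t; yield = glass ÷ total batch = 99.00%.

Batch per 250.0 t glass:
  Lithium feldspar: 204.8 t
  Tabular alumina: 28.43 t
  Spodumene: 19.27 t
Total batch = 252.5 t; LOI loss = 2.516 t; yield = 99.00%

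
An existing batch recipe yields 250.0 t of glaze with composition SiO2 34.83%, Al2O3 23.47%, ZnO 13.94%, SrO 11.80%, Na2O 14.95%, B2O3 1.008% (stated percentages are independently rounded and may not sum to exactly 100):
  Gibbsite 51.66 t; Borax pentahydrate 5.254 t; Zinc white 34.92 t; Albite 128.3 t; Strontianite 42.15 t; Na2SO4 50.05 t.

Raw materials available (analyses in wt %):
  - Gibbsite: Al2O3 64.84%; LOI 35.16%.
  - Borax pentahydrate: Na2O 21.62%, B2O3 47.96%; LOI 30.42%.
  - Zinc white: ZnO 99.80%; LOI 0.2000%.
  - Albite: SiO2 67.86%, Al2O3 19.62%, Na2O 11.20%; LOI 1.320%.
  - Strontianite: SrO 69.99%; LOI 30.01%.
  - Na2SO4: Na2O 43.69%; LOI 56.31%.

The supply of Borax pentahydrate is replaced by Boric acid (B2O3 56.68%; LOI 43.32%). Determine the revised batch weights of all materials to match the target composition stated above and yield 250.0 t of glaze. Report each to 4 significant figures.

Revised batch per 250.0 t glaze:
  Gibbsite: 51.66 t
  Boric acid: 4.446 t
  Zinc white: 34.92 t
  Albite: 128.3 t
  Strontianite: 42.15 t
  Na2SO4: 52.65 t
Total batch = 314.1 t; LOI loss = 64.15 t

Every computation carries full float precision at every stage — values along the way are printed, rounded to four significant digits, across the worked steps — every reported number is rounded once only; derived quantities, including totals, six oxide percentages, ignition loss, the yield, net glass mass, are rebuilt from the weighed amounts for 250.0 t of glass at full float precision, exactly as shown in the question or the answer.
Target oxide masses per 250.0 t glaze:
  SiO2: 34.83% × 250.0 = 87.08 t
  Al2O3: 23.47% × 250.0 = 58.68 t
  ZnO: 13.94% × 250.0 = 34.85 t
  SrO: 11.80% × 250.0 = 29.50 t
  Na2O: 14.95% × 250.0 = 37.38 t
  B2O3: 1.008% × 250.0 = 2.520 t
Balance tally, oxide-wise, using the reported weights, versus the basis set out (sums match the target masses inside rounding margins):
  SiO2: 128.3·0.6786 = 87.06 t (target 87.08 t)
  Al2O3: 51.66·0.6484 + 128.3·0.1962 = 58.67 t (target 58.68 t)
  ZnO: 34.92·0.9980 = 34.85 t (target 34.85 t)
  SrO: 42.15·0.6999 = 29.50 t (target 29.50 t)
  Na2O: 128.3·0.1120 + 52.65·0.4369 = 37.37 t (target 37.38 t)
  B2O3: 4.446·0.5668 = 2.520 t (target 2.520 t)
Glass-mass bookkeeping: total charge less LOI = 250.0 t (targets for the oxides total 250.0 t; with the basis standing at 250.0 t — a pure rounding effect).
Batch total: Σ batch = 314.1 t; ignition loss, Σ(batch × LOI) = 64.15 t; as yield: glass ÷ batch → 79.58%.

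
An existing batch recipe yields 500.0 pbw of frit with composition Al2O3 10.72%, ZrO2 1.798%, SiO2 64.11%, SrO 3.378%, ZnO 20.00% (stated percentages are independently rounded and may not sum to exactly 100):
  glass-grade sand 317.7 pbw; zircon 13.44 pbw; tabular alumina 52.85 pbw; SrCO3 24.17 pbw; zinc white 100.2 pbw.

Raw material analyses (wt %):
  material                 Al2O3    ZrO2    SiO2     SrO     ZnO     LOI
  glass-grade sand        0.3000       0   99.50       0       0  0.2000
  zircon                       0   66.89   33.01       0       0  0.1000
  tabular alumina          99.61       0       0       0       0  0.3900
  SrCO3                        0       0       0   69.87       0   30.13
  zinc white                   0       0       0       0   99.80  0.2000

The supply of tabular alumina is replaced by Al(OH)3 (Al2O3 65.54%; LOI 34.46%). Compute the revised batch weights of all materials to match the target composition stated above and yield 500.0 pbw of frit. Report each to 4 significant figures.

Revised batch per 500.0 pbw frit:
  glass-grade sand: 317.7 pbw
  zircon: 13.44 pbw
  Al(OH)3: 80.33 pbw
  SrCO3: 24.17 pbw
  zinc white: 100.2 pbw
Total batch = 535.8 pbw; LOI loss = 35.81 pbw

All internal work holds full float precision through the solve. Mid-chain values are shown rounded off to 4 significant figures when written out — each reported figure takes exactly one rounding. All derived quantities are carried in exact precision (net glass mass, the totals, LOI, yield, five oxide percentages) from the batch weights per 500.0 pbw of glass precisely as stated by the problem or the answer.
The oxide mass targets at 500.0 pbw frit:
  Al2O3: 10.72% × 500.0 = 53.60 pbw
  ZrO2: 1.798% × 500.0 = 8.990 pbw
  SiO2: 64.11% × 500.0 = 320.6 pbw
  SrO: 3.378% × 500.0 = 16.89 pbw
  ZnO: 20.00% × 500.0 = 100.0 pbw
Checking each oxide sum with the batch weights as given, at the basis given (target by target, the sums agree inside rounding margins):
  Al2O3: 317.7·0.003000 + 80.33·0.6554 = 53.60 pbw (target 53.60 pbw)
  ZrO2: 13.44·0.6689 = 8.990 pbw (target 8.990 pbw)
  SiO2: 317.7·0.9950 + 13.44·0.3301 = 320.5 pbw (target 320.6 pbw)
  SrO: 24.17·0.6987 = 16.89 pbw (target 16.89 pbw)
  ZnO: 100.2·0.9980 = 100.0 pbw (target 100.0 pbw)
Consistency of the glass mass: batch total minus LOI = 500.0 pbw (the Σ of target masses is 500.0 pbw; the stated basis being 500.0 pbw — any gap is answer rounding).
Batch grand total — Σ batch = 535.8 pbw; the LOI term Σ batch·LOI equals 35.81 pbw; yield = glass ÷ total batch = 93.32%.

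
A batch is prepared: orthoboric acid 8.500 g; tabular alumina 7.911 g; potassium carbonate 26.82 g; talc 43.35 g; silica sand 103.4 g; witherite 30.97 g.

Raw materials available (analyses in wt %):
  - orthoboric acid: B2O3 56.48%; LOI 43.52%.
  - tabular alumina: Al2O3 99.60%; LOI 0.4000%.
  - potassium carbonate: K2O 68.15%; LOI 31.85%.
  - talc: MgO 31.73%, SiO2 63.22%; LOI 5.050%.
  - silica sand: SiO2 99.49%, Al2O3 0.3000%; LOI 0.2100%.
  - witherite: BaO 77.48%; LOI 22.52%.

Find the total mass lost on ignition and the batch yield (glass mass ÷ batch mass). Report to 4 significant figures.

Rounding to 4 significant digits governs every in-between result as displayed; the working math holds exact precision throughout — a single rounding produces each reported result. Derived quantities, including totals, six oxide percentages, ignition loss, yield, net glass mass, are rebuilt using the weight values for 199.3 g of glass at full float precision, exactly as printed in either problem or answer.
Loss on ignition, line by line:
  orthoboric acid: 8.500 × 0.4352 = 3.699 g
  tabular alumina: 7.911 × 0.004000 = 0.03164 g
  potassium carbonate: 26.82 × 0.3185 = 8.542 g
  talc: 43.35 × 0.05050 = 2.189 g
  silica sand: 103.4 × 0.002100 = 0.2171 g
  witherite: 30.97 × 0.2252 = 6.974 g
Total LOI = 21.65 g
Glass = batch − LOI = 221.0 − 21.65 = 199.3 g

LOI loss = 21.65 g; glass = 199.3 g; yield = 90.20%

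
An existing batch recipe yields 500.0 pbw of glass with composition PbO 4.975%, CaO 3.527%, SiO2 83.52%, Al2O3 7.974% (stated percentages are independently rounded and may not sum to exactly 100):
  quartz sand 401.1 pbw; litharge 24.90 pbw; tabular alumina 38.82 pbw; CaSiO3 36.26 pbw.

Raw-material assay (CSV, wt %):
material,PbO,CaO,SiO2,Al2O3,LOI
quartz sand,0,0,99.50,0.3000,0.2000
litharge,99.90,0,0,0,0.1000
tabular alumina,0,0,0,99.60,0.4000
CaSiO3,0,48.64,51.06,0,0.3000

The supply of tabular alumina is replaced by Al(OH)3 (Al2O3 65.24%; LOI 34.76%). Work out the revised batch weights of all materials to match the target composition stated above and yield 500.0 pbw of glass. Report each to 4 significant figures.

Revised batch per 500.0 pbw glass:
  quartz sand: 401.1 pbw
  litharge: 24.90 pbw
  Al(OH)3: 59.27 pbw
  CaSiO3: 36.26 pbw
Total batch = 521.5 pbw; LOI loss = 21.54 pbw

Mid-chain values are displayed, with 4-significant-digit rounding, within the worked lines; each numeric step holds exact precision through every step — every reported number sees exactly one rounding — the derived quantities are carried from the batch weights per 500.0 pbw of glass at full precision (the four compositions, net glass mass, yield, ignition loss, the totals), as written in problem or answer.
The oxide mass targets at 500.0 pbw glass:
  PbO: 4.975% × 500.0 = 24.88 pbw
  CaO: 3.527% × 500.0 = 17.64 pbw
  SiO2: 83.52% × 500.0 = 417.6 pbw
  Al2O3: 7.974% × 500.0 = 39.87 pbw
Balance tally, oxide-wise, working from each reported weight, per the basis as stated (summed amounts equal target values within answer rounding):
  PbO: 24.90·0.9990 = 24.88 pbw (target 24.88 pbw)
  CaO: 36.26·0.4864 = 17.64 pbw (target 17.64 pbw)
  SiO2: 401.1·0.9950 + 36.26·0.5106 = 417.6 pbw (target 417.6 pbw)
  Al2O3: 401.1·0.003000 + 59.27·0.6524 = 39.87 pbw (target 39.87 pbw)
Glass-mass closure: whole batch net of LOI = 500.0 pbw (the Σ of target masses is 500.0 pbw; basis as stated: 500.0 pbw — a pure rounding effect).
Summing the batch: Σ batch = 521.5 pbw; LOI removed, Σ of batch·LOI: 21.54 pbw; glass ÷ batch gives a yield of 95.87%.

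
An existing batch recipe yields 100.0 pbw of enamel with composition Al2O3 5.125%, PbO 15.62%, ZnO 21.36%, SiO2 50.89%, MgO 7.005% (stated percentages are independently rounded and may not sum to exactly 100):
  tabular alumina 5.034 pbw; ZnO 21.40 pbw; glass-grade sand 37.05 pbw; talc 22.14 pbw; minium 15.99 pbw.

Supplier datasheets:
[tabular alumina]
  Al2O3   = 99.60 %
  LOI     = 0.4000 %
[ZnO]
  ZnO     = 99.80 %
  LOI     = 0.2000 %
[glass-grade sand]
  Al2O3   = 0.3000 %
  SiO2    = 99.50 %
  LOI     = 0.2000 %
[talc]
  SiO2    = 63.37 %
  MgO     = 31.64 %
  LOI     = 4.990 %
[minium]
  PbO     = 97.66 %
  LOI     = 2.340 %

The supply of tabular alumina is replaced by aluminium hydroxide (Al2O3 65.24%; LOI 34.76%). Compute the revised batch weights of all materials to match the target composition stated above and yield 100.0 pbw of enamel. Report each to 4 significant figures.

Revised batch per 100.0 pbw enamel:
  aluminium hydroxide: 7.685 pbw
  ZnO: 21.40 pbw
  glass-grade sand: 37.05 pbw
  talc: 22.14 pbw
  minium: 15.99 pbw
Total batch = 104.3 pbw; LOI loss = 4.267 pbw

The intermediate values are displayed rounded to 4 significant digits at each printed step; the working math keeps full precision throughout — every reported number is rounded just once; the derived quantities (net glass mass, five oxide percentages, ignition loss, yield, the totals) are carried starting from the weights on 100.0 pbw of glass at full precision, exactly as printed in the question or the answer.
Target masses of each oxide per 100.0 pbw enamel:
  Al2O3: 5.125% × 100.0 = 5.125 pbw
  PbO: 15.62% × 100.0 = 15.62 pbw
  ZnO: 21.36% × 100.0 = 21.36 pbw
  SiO2: 50.89% × 100.0 = 50.89 pbw
  MgO: 7.005% × 100.0 = 7.005 pbw
A balance pass over the oxides, on the weights just shown, per the basis as stated (sums match the target masses once rounding is allowed for):
  Al2O3: 7.685·0.6524 + 37.05·0.003000 = 5.125 pbw (target 5.125 pbw)
  PbO: 15.99·0.9766 = 15.62 pbw (target 15.62 pbw)
  ZnO: 21.40·0.9980 = 21.36 pbw (target 21.36 pbw)
  SiO2: 37.05·0.9950 + 22.14·0.6337 = 50.89 pbw (target 50.89 pbw)
  MgO: 22.14·0.3164 = 7.005 pbw (target 7.005 pbw)
Glass-mass sanity pass: whole batch net of LOI = 100.0 pbw (the targets, summed, come to 100.0 pbw; against the stated basis, 100.0 pbw — a pure rounding effect).
Whole-batch sum: Σ batch = 104.3 pbw; the LOI term Σ batch·LOI equals 4.267 pbw; the yield ratio, glass ÷ batch: 95.91%.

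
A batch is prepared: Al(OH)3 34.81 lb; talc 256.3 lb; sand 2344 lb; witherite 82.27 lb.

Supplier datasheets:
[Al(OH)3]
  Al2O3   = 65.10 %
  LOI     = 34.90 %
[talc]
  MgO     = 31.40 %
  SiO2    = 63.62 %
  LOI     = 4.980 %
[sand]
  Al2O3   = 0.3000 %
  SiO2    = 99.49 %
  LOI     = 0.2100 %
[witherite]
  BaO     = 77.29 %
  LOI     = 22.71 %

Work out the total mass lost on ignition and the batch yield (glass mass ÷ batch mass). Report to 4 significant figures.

All internal work runs at exact precision from first step to last. Intermediates appear (rounded to 4 significant digits) between the steps. Every reported figure sees exactly one rounding. The derived quantities, including totals, net glass mass, the yield, LOI, four oxide percentages, are computed starting from the weights at 2669 lb of glass in exact precision, as quoted within problem or answer.
Loss on ignition, line by line:
  Al(OH)3: 34.81 × 0.3490 = 12.15 lb
  talc: 256.3 × 0.04980 = 12.76 lb
  sand: 2344 × 0.002100 = 4.922 lb
  witherite: 82.27 × 0.2271 = 18.68 lb
Total LOI = 48.52 lb
Glass = batch − LOI = 2717 − 48.52 = 2669 lb

LOI loss = 48.52 lb; glass = 2669 lb; yield = 98.21%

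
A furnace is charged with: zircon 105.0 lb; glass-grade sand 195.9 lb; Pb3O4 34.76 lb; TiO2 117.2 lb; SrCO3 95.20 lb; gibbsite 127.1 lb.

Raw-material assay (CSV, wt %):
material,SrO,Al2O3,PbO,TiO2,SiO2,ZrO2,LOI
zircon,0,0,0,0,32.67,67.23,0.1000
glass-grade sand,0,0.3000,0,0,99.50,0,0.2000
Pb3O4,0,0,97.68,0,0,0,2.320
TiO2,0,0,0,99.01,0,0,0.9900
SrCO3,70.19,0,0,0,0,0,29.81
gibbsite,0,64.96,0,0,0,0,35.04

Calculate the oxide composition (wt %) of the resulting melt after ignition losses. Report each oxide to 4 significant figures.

Rounding to 4 significant figures extends to every intermediate as displayed; every computation holds full float precision in all steps — exactly one rounding lands on every reported number. Derived quantities are rebuilt using the weight values at 599.8 lb of glass in exact precision (six oxide percentages, ignition loss, glass mass, the yield, the totals) exactly as printed in question or answer.
Oxide masses out of the charge:
  SrO: 95.20·0.7019 = 66.82 lb
  Al2O3: 195.9·0.003000 + 127.1·0.6496 = 83.15 lb
  PbO: 34.76·0.9768 = 33.95 lb
  TiO2: 117.2·0.9901 = 116.0 lb
  SiO2: 105.0·0.3267 + 195.9·0.9950 = 229.2 lb
  ZrO2: 105.0·0.6723 = 70.59 lb
LOI: 105.0·0.001000 + 195.9·0.002000 + 34.76·0.02320 + 117.2·0.009900 + 95.20·0.2981 + 127.1·0.3504 = 75.38 lb
Glass = total batch minus LOI = 675.2 − 75.38 = 599.8 lb (= Σ oxide masses)
percent share: oxide ÷ glass, ×100

Glass mass = 599.8 lb (batch 675.2 − LOI 75.38).
Composition: SrO 11.14%, Al2O3 13.86%, PbO 5.661%, TiO2 19.35%, SiO2 38.22%, ZrO2 11.77%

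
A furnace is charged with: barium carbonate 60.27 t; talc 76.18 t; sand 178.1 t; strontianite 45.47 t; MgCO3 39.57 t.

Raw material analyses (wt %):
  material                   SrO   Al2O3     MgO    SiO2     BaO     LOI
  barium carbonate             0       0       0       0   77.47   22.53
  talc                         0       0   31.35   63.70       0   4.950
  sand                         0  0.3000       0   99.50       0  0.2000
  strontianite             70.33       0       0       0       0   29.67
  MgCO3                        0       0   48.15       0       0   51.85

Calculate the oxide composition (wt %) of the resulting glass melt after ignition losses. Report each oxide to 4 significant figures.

Exact precision is held from start to finish. Working values are displayed rounded to 4 significant figures across the worked steps. Each reported value is rounded only once. The derived quantities are re-derived using the weight values per 347.9 t of glass at full precision (yield, five oxide percentages, net glass mass, ignition loss, totals), precisely as stated by question or answer.
Oxide masses out of the charge:
  SrO: 45.47·0.7033 = 31.98 t
  Al2O3: 178.1·0.003000 = 0.5343 t
  MgO: 76.18·0.3135 + 39.57·0.4815 = 42.94 t
  SiO2: 76.18·0.6370 + 178.1·0.9950 = 225.7 t
  BaO: 60.27·0.7747 = 46.69 t
LOI: 60.27·0.2253 + 76.18·0.04950 + 178.1·0.002000 + 45.47·0.2967 + 39.57·0.5185 = 51.71 t
The glass mass, total less LOI, = 399.6 − 51.71 = 347.9 t (= Σ oxide masses)
wt %: oxide over glass, times 100

Glass mass = 347.9 t (batch 399.6 − LOI 51.71).
Composition: SrO 9.193%, Al2O3 0.1536%, MgO 12.34%, SiO2 64.89%, BaO 13.42%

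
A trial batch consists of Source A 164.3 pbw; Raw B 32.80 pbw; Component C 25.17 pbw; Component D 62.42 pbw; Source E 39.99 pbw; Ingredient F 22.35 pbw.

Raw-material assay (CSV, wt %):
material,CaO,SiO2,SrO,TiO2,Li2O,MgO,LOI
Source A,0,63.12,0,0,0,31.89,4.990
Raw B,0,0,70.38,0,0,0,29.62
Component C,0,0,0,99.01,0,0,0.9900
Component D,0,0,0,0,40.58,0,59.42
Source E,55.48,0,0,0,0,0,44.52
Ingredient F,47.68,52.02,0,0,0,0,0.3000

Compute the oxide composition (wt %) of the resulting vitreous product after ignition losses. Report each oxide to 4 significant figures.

Exact precision is kept through every step. Intermediates are shown, with 4-significant-figure rounding, in the printout. Every reported number is rounded a single time; the derived quantities (the yield, the totals, glass mass, LOI, the six compositions) are re-derived in full float precision from the batch weights on 273.9 pbw of glass, as they appear in problem or answer.
Oxide-by-oxide delivered mass:
  CaO: 39.99·0.5548 + 22.35·0.4768 = 32.84 pbw
  SiO2: 164.3·0.6312 + 22.35·0.5202 = 115.3 pbw
  SrO: 32.80·0.7038 = 23.08 pbw
  TiO2: 25.17·0.9901 = 24.92 pbw
  Li2O: 62.42·0.4058 = 25.33 pbw
  MgO: 164.3·0.3189 = 52.40 pbw
LOI: 164.3·0.04990 + 32.80·0.2962 + 25.17·0.009900 + 62.42·0.5942 + 39.99·0.4452 + 22.35·0.003000 = 73.12 pbw
Glass = total batch minus LOI = 347.0 − 73.12 = 273.9 pbw (equal to the oxide-mass sum)
oxide / glass × 100 gives the wt %

Glass mass = 273.9 pbw (batch 347.0 − LOI 73.12).
Composition: CaO 11.99%, SiO2 42.11%, SrO 8.428%, TiO2 9.098%, Li2O 9.248%, MgO 19.13%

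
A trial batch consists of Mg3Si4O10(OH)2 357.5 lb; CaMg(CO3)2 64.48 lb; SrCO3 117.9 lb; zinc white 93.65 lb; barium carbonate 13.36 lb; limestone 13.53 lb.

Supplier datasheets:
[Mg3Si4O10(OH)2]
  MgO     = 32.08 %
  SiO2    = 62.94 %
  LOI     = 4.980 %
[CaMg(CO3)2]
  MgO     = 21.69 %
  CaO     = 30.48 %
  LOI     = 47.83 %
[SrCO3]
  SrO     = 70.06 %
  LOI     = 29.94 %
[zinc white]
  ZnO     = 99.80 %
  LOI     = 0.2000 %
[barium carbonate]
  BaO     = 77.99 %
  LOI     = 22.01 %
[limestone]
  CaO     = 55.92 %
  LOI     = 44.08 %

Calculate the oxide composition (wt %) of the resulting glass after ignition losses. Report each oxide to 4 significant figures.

Glass mass = 567.4 lb (batch 660.4 − LOI 93.04).
Composition: BaO 1.836%, SrO 14.56%, ZnO 16.47%, MgO 22.68%, CaO 4.797%, SiO2 39.66%

All arithmetic keeps exact precision through the solve. The intermediate values are shown with 4-significant-figure rounding in the printout — every reported figure receives exactly one rounding; all derived quantities, including the six compositions, LOI, yield, net glass mass, totals, are carried using the weight values at 567.4 lb of glass at full precision precisely as stated by either problem or answer.
Oxide masses out of the charge:
  BaO: 13.36·0.7799 = 10.42 lb
  SrO: 117.9·0.7006 = 82.60 lb
  ZnO: 93.65·0.9980 = 93.46 lb
  MgO: 357.5·0.3208 + 64.48·0.2169 = 128.7 lb
  CaO: 64.48·0.3048 + 13.53·0.5592 = 27.22 lb
  SiO2: 357.5·0.6294 = 225.0 lb
LOI: 357.5·0.04980 + 64.48·0.4783 + 117.9·0.2994 + 93.65·0.002000 + 13.36·0.2201 + 13.53·0.4408 = 93.04 lb
batch − LOI leaves glass = 660.4 − 93.04 = 567.4 lb (= the summed oxide contributions)
each wt % is 100 × oxide ÷ glass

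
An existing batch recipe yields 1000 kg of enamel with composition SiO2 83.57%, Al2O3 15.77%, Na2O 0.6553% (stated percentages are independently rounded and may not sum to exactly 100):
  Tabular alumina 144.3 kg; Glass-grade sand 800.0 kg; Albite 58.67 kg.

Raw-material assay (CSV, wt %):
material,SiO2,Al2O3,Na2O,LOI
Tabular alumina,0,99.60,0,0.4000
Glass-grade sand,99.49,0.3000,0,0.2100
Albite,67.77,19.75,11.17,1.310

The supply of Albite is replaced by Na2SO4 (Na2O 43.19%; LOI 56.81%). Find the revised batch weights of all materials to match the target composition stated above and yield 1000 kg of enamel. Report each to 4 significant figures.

In-progress results appear rounded to 4 significant digits in the working — all internal work runs at full float precision through every step — each reported value includes exactly one rounding — the derived quantities, which include LOI, the three compositions, the totals, glass mass, the yield, are recomputed in full float precision, as they appear in problem or answer, using the weight values for 1000 kg of glass.
Target oxide masses per 1000 kg enamel:
  SiO2: 83.57% × 1000 = 835.7 kg
  Al2O3: 15.77% × 1000 = 157.7 kg
  Na2O: 0.6553% × 1000 = 6.553 kg
Verifying the oxide balance on the weights just shown, on the stated basis (sums match the target masses once rounding is allowed for):
  SiO2: 840.0·0.9949 = 835.7 kg (target 835.7 kg)
  Al2O3: 155.8·0.9960 + 840.0·0.003000 = 157.7 kg (target 157.7 kg)
  Na2O: 15.17·0.4319 = 6.552 kg (target 6.553 kg)
Consistency of the glass mass: net batch after ignition = 1000 kg (per-oxide target masses sum to 1000 kg; basis as stated: 1000 kg — rounding explains the deltas).
Adding the batch up: Σ batch = 1011 kg; LOI loss = Σ batch·LOI = 11.01 kg; yield: glass divided by total = 98.91%.

Revised batch per 1000 kg enamel:
  Tabular alumina: 155.8 kg
  Glass-grade sand: 840.0 kg
  Na2SO4: 15.17 kg
Total batch = 1011 kg; LOI loss = 11.01 kg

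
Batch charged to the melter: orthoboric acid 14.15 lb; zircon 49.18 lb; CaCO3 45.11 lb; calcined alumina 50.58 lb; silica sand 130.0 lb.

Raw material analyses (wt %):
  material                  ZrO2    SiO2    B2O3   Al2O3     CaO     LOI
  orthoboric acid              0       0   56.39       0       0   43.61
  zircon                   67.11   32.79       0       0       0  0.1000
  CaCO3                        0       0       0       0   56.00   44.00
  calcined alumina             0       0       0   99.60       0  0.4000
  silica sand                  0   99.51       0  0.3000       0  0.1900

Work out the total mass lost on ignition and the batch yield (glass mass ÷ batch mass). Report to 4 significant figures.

LOI loss = 26.52 lb; glass = 262.5 lb; yield = 90.82%

Each numeric step runs at full precision in every operation; in-progress results are shown, rounded to 4 significant figures, at each printed step; each reported figure takes exactly one rounding; derived quantities are re-derived at exact precision (the five compositions, the totals, glass mass, LOI, yield) from the batch weights on 262.5 lb of glass, exactly as printed in the problem or the answer.
Each material's LOI contribution:
  orthoboric acid: 14.15 × 0.4361 = 6.171 lb
  zircon: 49.18 × 0.001000 = 0.04918 lb
  CaCO3: 45.11 × 0.4400 = 19.85 lb
  calcined alumina: 50.58 × 0.004000 = 0.2023 lb
  silica sand: 130.0 × 0.001900 = 0.2470 lb
Total LOI = 26.52 lb
Glass = batch − LOI = 289.0 − 26.52 = 262.5 lb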